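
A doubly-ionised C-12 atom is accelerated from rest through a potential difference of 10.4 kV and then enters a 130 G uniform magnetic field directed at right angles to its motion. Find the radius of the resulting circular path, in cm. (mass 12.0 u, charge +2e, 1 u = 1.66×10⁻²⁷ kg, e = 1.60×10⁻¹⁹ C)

The kinetic energy gained is K = qV = (2×1.60×10^-19)(1.04×10^4) = 3.33×10^-15 J.
v = √(2K/m) = 5.78×10^5 m/s.
r = mv/(qB) = (1.99×10^-26)(5.78×10^5) / [(2×1.60×10^-19)(0.0130)] = 2.77 m.

r ≈ 277 cm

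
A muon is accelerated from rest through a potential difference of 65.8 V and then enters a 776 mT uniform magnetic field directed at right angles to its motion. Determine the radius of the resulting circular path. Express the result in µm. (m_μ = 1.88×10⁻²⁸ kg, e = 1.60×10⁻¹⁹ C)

r ≈ 507 µm

The kinetic energy gained is K = qV = (1×1.60×10^-19)(65.8) = 1.05×10^-17 J.
v = √(2K/m) = 3.35×10^5 m/s.
r = mv/(qB) = (1.88×10^-28)(3.35×10^5) / [(1×1.60×10^-19)(0.776)] = 5.07×10^-4 m.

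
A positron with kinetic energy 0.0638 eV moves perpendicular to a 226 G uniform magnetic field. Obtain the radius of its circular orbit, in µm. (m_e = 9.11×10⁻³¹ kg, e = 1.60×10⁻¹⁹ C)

Convert the energy: K = 0.0638 eV = 1.02×10^-20 J.
v = √(2K/m) = √(2·1.02×10^-20/9.11×10^-31) = 1.50×10^5 m/s.
r = mv/(qB) = (9.11×10^-31)(1.50×10^5) / [(1×1.60×10^-19)(0.0226)] = 3.77×10^-5 m.

r ≈ 37.7 µm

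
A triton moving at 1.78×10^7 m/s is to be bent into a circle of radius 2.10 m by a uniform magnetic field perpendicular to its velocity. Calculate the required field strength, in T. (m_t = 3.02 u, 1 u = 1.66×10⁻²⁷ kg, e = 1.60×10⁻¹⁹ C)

qvB = mv²/r gives B = mv/(qr).
B = (5.01×10^-27)(1.78×10^7) / [(1×1.60×10^-19)(2.10)] = 0.266 T.

B ≈ 0.266 T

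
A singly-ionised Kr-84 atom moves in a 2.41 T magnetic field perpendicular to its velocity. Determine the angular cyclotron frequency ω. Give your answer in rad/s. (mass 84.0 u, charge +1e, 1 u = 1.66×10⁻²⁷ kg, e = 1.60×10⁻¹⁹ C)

ω ≈ 2.77×10^6 rad/s

ω = qB/m = (1×1.60×10^-19)(2.41) / (1.39×10^-25) = 2.77×10^6 rad/s.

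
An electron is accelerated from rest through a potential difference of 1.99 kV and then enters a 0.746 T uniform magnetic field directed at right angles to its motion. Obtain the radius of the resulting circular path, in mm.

r ≈ 0.202 mm

The kinetic energy gained is K = qV = (1×1.60×10^-19)(1990) = 3.18×10^-16 J.
v = √(2K/m) = 2.64×10^7 m/s.
r = mv/(qB) = (9.11×10^-31)(2.64×10^7) / [(1×1.60×10^-19)(0.746)] = 2.02×10^-4 m.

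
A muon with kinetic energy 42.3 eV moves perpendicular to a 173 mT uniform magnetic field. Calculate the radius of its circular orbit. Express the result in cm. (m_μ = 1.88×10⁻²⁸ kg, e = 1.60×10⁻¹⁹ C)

Convert the energy: K = 42.3 eV = 6.77×10^-18 J.
v = √(2K/m) = √(2·6.77×10^-18/1.88×10^-28) = 2.68×10^5 m/s.
r = mv/(qB) = (1.88×10^-28)(2.68×10^5) / [(1×1.60×10^-19)(0.173)] = 1.82×10^-3 m.

r ≈ 0.182 cm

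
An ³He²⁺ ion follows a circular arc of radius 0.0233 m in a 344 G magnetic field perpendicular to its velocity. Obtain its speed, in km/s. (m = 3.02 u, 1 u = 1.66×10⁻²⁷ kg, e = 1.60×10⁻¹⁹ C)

v ≈ 51.2 km/s

From qvB = mv²/r, v = qBr/m.
v = (2×1.60×10^-19)(0.0344)(0.0233) / (5.01×10^-27) = 5.12×10^4 m/s.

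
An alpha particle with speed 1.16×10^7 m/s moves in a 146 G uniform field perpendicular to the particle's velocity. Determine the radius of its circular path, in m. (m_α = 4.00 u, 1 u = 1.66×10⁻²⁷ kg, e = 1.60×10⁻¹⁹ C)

The magnetic force provides the centripetal force: qvB = mv²/r, so r = mv/(qB).
r = (6.64×10^-27 kg)(1.16×10^7 m/s) / [(2×1.60×10^-19 C)(0.0146 T)] = 16.5 m.

r ≈ 16.5 m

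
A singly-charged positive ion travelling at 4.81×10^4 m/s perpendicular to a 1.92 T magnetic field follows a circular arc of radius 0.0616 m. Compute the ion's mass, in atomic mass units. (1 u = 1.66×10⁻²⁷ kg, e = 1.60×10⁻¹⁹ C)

m ≈ 237 u

qvB = mv²/r ⇒ m = qBr/v.
m = (1×1.60×10^-19)(1.92)(0.0616) / (4.81×10^4) = 3.93×10^-25 kg = 237 u.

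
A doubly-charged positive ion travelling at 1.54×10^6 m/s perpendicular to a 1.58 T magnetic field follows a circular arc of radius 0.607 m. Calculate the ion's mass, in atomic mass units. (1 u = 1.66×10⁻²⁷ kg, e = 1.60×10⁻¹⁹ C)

m ≈ 120 u

qvB = mv²/r ⇒ m = qBr/v.
m = (2×1.60×10^-19)(1.58)(0.607) / (1.54×10^6) = 1.99×10^-25 kg = 120 u.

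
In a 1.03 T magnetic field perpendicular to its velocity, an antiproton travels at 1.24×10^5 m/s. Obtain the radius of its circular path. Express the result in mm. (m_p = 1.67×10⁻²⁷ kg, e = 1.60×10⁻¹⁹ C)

r ≈ 1.26 mm

The magnetic force provides the centripetal force: qvB = mv²/r, so r = mv/(qB).
r = (1.67×10^-27 kg)(1.24×10^5 m/s) / [(1×1.60×10^-19 C)(1.03 T)] = 1.26×10^-3 m.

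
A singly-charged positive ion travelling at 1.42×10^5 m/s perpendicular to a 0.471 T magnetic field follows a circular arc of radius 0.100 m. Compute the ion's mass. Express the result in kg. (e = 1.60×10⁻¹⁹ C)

qvB = mv²/r ⇒ m = qBr/v.
m = (1×1.60×10^-19)(0.471)(0.100) / (1.42×10^5) = 5.31×10^-26 kg.

m ≈ 5.31×10^-26 kg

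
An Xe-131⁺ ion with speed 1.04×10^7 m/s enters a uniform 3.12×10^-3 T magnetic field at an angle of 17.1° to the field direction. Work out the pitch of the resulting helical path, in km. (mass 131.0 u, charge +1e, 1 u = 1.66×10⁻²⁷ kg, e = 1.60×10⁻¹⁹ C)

The velocity component along B is v∥ = v cos17.1° = 9.94×10^6 m/s.
The cyclotron period T = 2πm/(qB) = 2.74×10^-3 s is set by m, q, B alone.
Pitch = v∥·T = (9.94×10^6)(2.74×10^-3) = 2.72×10^4 m.

pitch ≈ 27.2 km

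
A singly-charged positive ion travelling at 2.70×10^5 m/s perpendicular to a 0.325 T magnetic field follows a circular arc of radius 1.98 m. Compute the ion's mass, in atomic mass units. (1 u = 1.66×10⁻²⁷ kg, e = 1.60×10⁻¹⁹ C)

m ≈ 230 u

qvB = mv²/r ⇒ m = qBr/v.
m = (1×1.60×10^-19)(0.325)(1.98) / (2.70×10^5) = 3.81×10^-25 kg = 230 u.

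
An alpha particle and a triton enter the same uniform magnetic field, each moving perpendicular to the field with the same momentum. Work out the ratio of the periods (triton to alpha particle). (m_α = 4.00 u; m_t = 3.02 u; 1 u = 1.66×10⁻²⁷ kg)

T = 2πm/(qB) is independent of speed, so T₂/T₁ = (m₂/q₂)/(m₁/q₁).
T_{triton}/T_{alpha particle} = (5.01×10^-27/1e) / (6.64×10^-27/2e) = 1.51.

ratio ≈ 1.51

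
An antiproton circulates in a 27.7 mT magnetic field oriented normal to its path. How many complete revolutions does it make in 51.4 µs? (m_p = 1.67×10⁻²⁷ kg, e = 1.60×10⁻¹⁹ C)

T = 2πm/(qB) = 2π(1.67×10^-27) / [(1×1.60×10^-19)(0.0277)] = 2.3675×10^-6 s.
N = t/T = 5.14×10^-5 / 2.3675×10^-6 ≈ 21.71, so 21 complete revolutions.

N = 21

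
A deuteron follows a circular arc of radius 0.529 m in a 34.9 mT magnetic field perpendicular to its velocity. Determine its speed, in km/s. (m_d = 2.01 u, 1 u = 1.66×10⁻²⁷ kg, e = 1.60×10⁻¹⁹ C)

v ≈ 885 km/s

From qvB = mv²/r, v = qBr/m.
v = (1×1.60×10^-19)(0.0349)(0.529) / (3.34×10^-27) = 8.85×10^5 m/s.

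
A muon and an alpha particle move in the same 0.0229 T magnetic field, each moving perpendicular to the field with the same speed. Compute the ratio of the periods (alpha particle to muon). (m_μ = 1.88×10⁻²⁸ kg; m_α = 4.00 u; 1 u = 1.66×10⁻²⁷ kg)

ratio ≈ 17.7

T = 2πm/(qB) is independent of speed, so T₂/T₁ = (m₂/q₂)/(m₁/q₁).
T_{alpha particle}/T_{muon} = (6.64×10^-27/2e) / (1.88×10^-28/1e) = 17.7.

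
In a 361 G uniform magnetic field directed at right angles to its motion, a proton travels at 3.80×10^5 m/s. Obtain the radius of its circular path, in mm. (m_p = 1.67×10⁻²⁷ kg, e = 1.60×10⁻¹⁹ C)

The magnetic force provides the centripetal force: qvB = mv²/r, so r = mv/(qB).
r = (1.67×10^-27 kg)(3.80×10^5 m/s) / [(1×1.60×10^-19 C)(0.0361 T)] = 0.110 m.

r ≈ 110 mm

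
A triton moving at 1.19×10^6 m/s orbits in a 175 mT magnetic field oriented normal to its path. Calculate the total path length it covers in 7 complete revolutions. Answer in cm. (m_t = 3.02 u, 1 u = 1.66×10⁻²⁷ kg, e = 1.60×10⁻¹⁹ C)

L ≈ 937 cm

r = mv/(qB) = 0.213 m, so one revolution covers 2πr = 1.34 m.
In 7 revolutions: L = 7·2πr = 9.37 m.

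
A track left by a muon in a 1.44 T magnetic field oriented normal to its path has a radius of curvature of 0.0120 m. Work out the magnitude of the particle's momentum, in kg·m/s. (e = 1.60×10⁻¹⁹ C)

Since qvB = mv²/r, the momentum p = mv = qBr.
p = (1×1.60×10^-19)(1.44)(0.0120) = 2.76×10^-21 kg·m/s.

p ≈ 2.76×10^-21 kg·m/s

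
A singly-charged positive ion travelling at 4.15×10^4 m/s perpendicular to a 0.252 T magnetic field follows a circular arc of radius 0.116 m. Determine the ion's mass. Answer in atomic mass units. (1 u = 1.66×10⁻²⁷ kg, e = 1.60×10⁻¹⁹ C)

m ≈ 67.9 u

qvB = mv²/r ⇒ m = qBr/v.
m = (1×1.60×10^-19)(0.252)(0.116) / (4.15×10^4) = 1.13×10^-25 kg = 67.9 u.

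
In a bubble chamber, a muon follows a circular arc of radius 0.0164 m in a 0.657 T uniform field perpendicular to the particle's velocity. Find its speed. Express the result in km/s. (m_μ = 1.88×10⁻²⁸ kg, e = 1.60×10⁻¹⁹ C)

v ≈ 9170 km/s

From qvB = mv²/r, v = qBr/m.
v = (1×1.60×10^-19)(0.657)(0.0164) / (1.88×10^-28) = 9.17×10^6 m/s.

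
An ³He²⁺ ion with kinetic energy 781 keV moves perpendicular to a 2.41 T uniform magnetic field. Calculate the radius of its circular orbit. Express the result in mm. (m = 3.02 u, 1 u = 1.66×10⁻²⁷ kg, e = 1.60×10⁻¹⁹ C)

Convert the energy: K = 781 keV = 1.25×10^-13 J.
v = √(2K/m) = √(2·1.25×10^-13/5.01×10^-27) = 7.06×10^6 m/s.
r = mv/(qB) = (5.01×10^-27)(7.06×10^6) / [(2×1.60×10^-19)(2.41)] = 0.0459 m.

r ≈ 45.9 mm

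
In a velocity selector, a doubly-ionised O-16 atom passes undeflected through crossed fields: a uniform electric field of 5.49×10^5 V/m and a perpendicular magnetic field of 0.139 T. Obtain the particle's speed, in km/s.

v ≈ 3950 km/s

For zero net force, qE = qvB, so v = E/B.
v = (5.49×10^5) / (0.139) = 3.95×10^6 m/s.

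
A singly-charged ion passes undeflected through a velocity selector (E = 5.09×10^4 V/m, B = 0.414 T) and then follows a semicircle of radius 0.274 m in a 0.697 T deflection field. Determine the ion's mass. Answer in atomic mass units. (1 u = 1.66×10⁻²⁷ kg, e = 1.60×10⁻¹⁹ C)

v = E/B₁ = 1.23×10^5 m/s.
From r = mv/(qB₂), m = qB₂r/v = (1×1.60×10^-19)(0.697)(0.274) / (1.23×10^5) = 2.49×10^-25 kg.
In atomic mass units: m = 2.49×10^-25 / 1.66×10^-27 = 150 u.

m ≈ 150 u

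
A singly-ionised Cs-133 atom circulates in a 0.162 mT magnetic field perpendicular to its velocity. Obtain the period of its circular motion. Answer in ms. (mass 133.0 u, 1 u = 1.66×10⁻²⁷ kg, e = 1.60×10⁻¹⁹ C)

T ≈ 53.5 ms

The cyclotron period is independent of speed: T = 2πm/(qB).
T = 2π(2.21×10^-25) / [(1×1.60×10^-19)(1.62×10^-4)] = 0.0535 s.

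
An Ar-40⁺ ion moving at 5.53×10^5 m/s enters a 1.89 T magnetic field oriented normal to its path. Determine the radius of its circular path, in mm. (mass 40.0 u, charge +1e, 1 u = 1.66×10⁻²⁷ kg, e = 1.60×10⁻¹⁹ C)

The magnetic force provides the centripetal force: qvB = mv²/r, so r = mv/(qB).
r = (6.64×10^-26 kg)(5.53×10^5 m/s) / [(1×1.60×10^-19 C)(1.89 T)] = 0.121 m.

r ≈ 121 mm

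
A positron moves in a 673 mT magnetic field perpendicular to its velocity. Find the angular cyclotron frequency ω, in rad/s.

ω ≈ 1.18×10^11 rad/s

ω = qB/m = (1×1.60×10^-19)(0.673) / (9.11×10^-31) = 1.18×10^11 rad/s.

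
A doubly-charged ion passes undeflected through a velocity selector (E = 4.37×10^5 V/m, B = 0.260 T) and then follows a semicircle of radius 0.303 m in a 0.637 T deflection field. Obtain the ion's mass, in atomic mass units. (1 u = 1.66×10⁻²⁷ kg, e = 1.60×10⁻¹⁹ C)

v = E/B₁ = 1.68×10^6 m/s.
From r = mv/(qB₂), m = qB₂r/v = (2×1.60×10^-19)(0.637)(0.303) / (1.68×10^6) = 3.67×10^-26 kg.
In atomic mass units: m = 3.67×10^-26 / 1.66×10^-27 = 22.1 u.

m ≈ 22.1 u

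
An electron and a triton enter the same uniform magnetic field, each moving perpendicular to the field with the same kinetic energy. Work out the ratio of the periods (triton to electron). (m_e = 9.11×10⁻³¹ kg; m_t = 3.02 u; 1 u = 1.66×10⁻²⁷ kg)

T = 2πm/(qB) is independent of speed, so T₂/T₁ = (m₂/q₂)/(m₁/q₁).
T_{triton}/T_{electron} = (5.01×10^-27/1e) / (9.11×10^-31/1e) = 5500.

ratio ≈ 5500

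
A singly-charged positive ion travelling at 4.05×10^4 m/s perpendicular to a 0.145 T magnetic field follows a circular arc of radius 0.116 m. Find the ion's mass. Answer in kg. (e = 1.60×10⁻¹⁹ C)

m ≈ 6.64×10^-26 kg

qvB = mv²/r ⇒ m = qBr/v.
m = (1×1.60×10^-19)(0.145)(0.116) / (4.05×10^4) = 6.64×10^-26 kg.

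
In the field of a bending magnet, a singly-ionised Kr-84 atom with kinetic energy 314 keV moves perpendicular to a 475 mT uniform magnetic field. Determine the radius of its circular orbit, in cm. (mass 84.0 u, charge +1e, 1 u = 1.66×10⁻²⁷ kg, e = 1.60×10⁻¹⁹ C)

r ≈ 156 cm

Convert the energy: K = 314 keV = 5.02×10^-14 J.
v = √(2K/m) = √(2·5.02×10^-14/1.39×10^-25) = 8.49×10^5 m/s.
r = mv/(qB) = (1.39×10^-25)(8.49×10^5) / [(1×1.60×10^-19)(0.475)] = 1.56 m.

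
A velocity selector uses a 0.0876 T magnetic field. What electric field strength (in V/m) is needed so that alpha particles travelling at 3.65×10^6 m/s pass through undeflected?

qE = qvB ⇒ E = vB = (3.65×10^6)(0.0876) = 3.20×10^5 V/m.

E ≈ 3.20×10^5 V/m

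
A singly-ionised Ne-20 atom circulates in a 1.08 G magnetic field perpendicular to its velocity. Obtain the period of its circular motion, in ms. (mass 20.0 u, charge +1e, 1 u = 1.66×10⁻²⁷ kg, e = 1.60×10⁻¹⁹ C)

T ≈ 12.1 ms

The cyclotron period is independent of speed: T = 2πm/(qB).
T = 2π(3.32×10^-26) / [(1×1.60×10^-19)(1.08×10^-4)] = 0.0121 s.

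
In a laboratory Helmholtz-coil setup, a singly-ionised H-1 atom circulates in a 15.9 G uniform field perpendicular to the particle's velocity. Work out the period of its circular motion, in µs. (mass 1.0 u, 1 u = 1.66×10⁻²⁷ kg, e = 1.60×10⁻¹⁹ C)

T ≈ 41.0 µs

The cyclotron period is independent of speed: T = 2πm/(qB).
T = 2π(1.66×10^-27) / [(1×1.60×10^-19)(1.59×10^-3)] = 4.10×10^-5 s.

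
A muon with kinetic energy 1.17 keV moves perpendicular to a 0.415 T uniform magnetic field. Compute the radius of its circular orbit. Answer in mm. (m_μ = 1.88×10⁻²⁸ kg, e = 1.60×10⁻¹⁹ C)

Convert the energy: K = 1.17 keV = 1.87×10^-16 J.
v = √(2K/m) = √(2·1.87×10^-16/1.88×10^-28) = 1.41×10^6 m/s.
r = mv/(qB) = (1.88×10^-28)(1.41×10^6) / [(1×1.60×10^-19)(0.415)] = 4.00×10^-3 m.

r ≈ 4.00 mm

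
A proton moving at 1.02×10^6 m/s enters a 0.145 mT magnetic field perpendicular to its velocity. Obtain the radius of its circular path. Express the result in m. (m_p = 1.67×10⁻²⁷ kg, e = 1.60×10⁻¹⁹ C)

The magnetic force provides the centripetal force: qvB = mv²/r, so r = mv/(qB).
r = (1.67×10^-27 kg)(1.02×10^6 m/s) / [(1×1.60×10^-19 C)(1.45×10^-4 T)] = 73.4 m.

r ≈ 73.4 m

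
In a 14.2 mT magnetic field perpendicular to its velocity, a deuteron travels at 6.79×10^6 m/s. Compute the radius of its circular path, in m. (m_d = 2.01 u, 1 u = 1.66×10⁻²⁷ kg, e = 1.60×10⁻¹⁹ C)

r ≈ 9.97 m

The magnetic force provides the centripetal force: qvB = mv²/r, so r = mv/(qB).
r = (3.34×10^-27 kg)(6.79×10^6 m/s) / [(1×1.60×10^-19 C)(0.0142 T)] = 9.97 m.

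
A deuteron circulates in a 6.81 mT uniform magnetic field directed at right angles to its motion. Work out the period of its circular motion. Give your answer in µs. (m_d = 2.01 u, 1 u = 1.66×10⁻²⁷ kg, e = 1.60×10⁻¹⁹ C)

The cyclotron period is independent of speed: T = 2πm/(qB).
T = 2π(3.34×10^-27) / [(1×1.60×10^-19)(6.81×10^-3)] = 1.92×10^-5 s.

T ≈ 19.2 µs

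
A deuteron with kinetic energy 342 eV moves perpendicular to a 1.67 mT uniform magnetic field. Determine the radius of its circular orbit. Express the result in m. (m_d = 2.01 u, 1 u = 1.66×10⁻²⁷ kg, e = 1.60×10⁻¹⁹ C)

Convert the energy: K = 342 eV = 5.47×10^-17 J.
v = √(2K/m) = √(2·5.47×10^-17/3.34×10^-27) = 1.81×10^5 m/s.
r = mv/(qB) = (3.34×10^-27)(1.81×10^5) / [(1×1.60×10^-19)(1.67×10^-3)] = 2.26 m.

r ≈ 2.26 m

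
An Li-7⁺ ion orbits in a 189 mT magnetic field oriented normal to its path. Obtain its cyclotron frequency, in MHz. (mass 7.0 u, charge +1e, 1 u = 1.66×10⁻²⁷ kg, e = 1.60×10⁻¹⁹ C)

f = qB/(2πm) = (1×1.60×10^-19)(0.189) / [2π(1.16×10^-26)] = 4.14×10^5 Hz.

f ≈ 0.414 MHz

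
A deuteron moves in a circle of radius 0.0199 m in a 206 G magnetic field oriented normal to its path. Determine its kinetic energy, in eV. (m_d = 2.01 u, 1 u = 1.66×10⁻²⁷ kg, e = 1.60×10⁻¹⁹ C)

K ≈ 4.03 eV

v = qBr/m = (1×1.60×10^-19)(0.0206)(0.0199) / (3.34×10^-27) = 1.97×10^4 m/s.
K = ½mv² = 0.5·(3.34×10^-27)·(1.97×10^4)² = 6.45×10^-19 J = 4.03 eV.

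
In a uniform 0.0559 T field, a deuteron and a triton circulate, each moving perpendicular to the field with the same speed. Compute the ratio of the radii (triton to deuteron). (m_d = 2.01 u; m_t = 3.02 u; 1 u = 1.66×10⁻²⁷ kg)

r = mv/(qB) ⇒ at equal v, r ∝ m/q.
r_{triton}/r_{deuteron} = 1.50.

ratio ≈ 1.50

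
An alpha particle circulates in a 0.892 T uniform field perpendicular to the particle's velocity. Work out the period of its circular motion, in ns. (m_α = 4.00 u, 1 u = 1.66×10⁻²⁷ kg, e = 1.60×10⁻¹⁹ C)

The cyclotron period is independent of speed: T = 2πm/(qB).
T = 2π(6.64×10^-27) / [(2×1.60×10^-19)(0.892)] = 1.46×10^-7 s.

T ≈ 146 ns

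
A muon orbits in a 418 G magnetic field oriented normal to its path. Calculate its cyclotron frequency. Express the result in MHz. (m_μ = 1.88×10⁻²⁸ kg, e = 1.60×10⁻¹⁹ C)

f = qB/(2πm) = (1×1.60×10^-19)(0.0418) / [2π(1.88×10^-28)] = 5.66×10^6 Hz.

f ≈ 5.66 MHz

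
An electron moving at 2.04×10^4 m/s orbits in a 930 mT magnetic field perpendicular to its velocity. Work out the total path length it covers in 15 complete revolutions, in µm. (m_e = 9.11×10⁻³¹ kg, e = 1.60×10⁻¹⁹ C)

r = mv/(qB) = 1.25×10^-7 m, so one revolution covers 2πr = 7.85×10^-7 m.
In 15 revolutions: L = 15·2πr = 1.18×10^-5 m.

L ≈ 11.8 µm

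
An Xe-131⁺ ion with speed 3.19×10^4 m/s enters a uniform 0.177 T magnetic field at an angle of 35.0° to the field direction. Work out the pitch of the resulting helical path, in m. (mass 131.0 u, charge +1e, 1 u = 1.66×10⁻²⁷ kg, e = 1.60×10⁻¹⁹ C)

pitch ≈ 1.26 m

The velocity component along B is v∥ = v cos35.0° = 2.61×10^4 m/s.
The cyclotron period T = 2πm/(qB) = 4.82×10^-5 s is set by m, q, B alone.
Pitch = v∥·T = (2.61×10^4)(4.82×10^-5) = 1.26 m.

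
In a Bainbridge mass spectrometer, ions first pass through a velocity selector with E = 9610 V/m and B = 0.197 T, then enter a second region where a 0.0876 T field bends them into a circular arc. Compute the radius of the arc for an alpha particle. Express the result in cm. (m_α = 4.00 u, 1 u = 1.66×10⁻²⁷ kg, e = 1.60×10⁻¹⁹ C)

r ≈ 1.16 cm

The selector passes v = E/B = 9610/0.197 = 4.88×10^4 m/s.
In the deflection region, r = mv/(qB₂) = (6.64×10^-27)(4.88×10^4) / [(2×1.60×10^-19)(0.0876)] = 0.0116 m.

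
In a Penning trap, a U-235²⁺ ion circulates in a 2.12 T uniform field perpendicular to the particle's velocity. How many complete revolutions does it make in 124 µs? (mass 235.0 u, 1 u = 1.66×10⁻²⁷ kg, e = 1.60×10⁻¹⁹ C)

N = 34

T = 2πm/(qB) = 2π(3.901×10^-25) / [(2×1.60×10^-19)(2.12)] = 3.6130×10^-6 s.
N = t/T = 1.24×10^-4 / 3.6130×10^-6 ≈ 34.32, so 34 complete revolutions.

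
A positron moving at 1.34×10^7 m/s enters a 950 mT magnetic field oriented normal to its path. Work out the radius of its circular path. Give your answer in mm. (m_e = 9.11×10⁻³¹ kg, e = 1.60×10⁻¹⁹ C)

The magnetic force provides the centripetal force: qvB = mv²/r, so r = mv/(qB).
r = (9.11×10^-31 kg)(1.34×10^7 m/s) / [(1×1.60×10^-19 C)(0.950 T)] = 8.03×10^-5 m.

r ≈ 0.0803 mm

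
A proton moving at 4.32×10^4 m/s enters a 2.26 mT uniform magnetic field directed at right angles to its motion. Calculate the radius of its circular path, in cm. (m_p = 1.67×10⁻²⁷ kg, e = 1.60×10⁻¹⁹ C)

r ≈ 20.0 cm

The magnetic force provides the centripetal force: qvB = mv²/r, so r = mv/(qB).
r = (1.67×10^-27 kg)(4.32×10^4 m/s) / [(1×1.60×10^-19 C)(2.26×10^-3 T)] = 0.200 m.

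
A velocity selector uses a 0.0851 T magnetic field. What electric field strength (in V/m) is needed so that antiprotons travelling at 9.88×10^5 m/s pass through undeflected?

qE = qvB ⇒ E = vB = (9.88×10^5)(0.0851) = 8.41×10^4 V/m.

E ≈ 8.41×10^4 V/m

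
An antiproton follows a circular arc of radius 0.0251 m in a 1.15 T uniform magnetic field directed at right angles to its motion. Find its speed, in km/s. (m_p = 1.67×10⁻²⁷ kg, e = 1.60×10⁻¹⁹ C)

v ≈ 2770 km/s

From qvB = mv²/r, v = qBr/m.
v = (1×1.60×10^-19)(1.15)(0.0251) / (1.67×10^-27) = 2.77×10^6 m/s.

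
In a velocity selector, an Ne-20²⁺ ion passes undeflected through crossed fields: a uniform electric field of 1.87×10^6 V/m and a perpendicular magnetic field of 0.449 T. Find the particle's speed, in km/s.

v ≈ 4160 km/s

For zero net force, qE = qvB, so v = E/B.
v = (1.87×10^6) / (0.449) = 4.16×10^6 m/s.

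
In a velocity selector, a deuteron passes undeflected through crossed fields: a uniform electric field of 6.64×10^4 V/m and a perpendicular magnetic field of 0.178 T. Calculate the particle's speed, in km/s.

For zero net force, qE = qvB, so v = E/B.
v = (6.64×10^4) / (0.178) = 3.73×10^5 m/s.

v ≈ 373 km/s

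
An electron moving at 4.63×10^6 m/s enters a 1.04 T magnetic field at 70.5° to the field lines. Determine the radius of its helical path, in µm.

Only the perpendicular component v⊥ = v sin70.5° = 4.36×10^6 m/s is bent by the field.
r = m v⊥ /(qB) = (9.11×10^-31)(4.36×10^6) / [(1×1.60×10^-19)(1.04)] = 2.39×10^-5 m.

r ≈ 23.9 µm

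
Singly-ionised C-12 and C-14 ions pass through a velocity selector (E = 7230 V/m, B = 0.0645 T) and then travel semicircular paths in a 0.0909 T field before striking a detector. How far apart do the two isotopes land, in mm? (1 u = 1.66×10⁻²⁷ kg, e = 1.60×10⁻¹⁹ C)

Δd ≈ 51.2 mm

Both emerge at v = E/B₁ = 1.12×10^5 m/s.
r = mv/(qB₂), so r₁ = 0.1535 m and r₂ = 0.1791 m, giving Δr = 0.0256 m.
After a semicircle each ion lands a diameter 2r from the entry slit, so the separation is 2Δr = 0.0512 m.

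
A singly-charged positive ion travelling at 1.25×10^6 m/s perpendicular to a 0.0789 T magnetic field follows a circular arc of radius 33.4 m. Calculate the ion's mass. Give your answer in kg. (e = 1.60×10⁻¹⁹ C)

m ≈ 3.37×10^-25 kg

qvB = mv²/r ⇒ m = qBr/v.
m = (1×1.60×10^-19)(0.0789)(33.4) / (1.25×10^6) = 3.37×10^-25 kg.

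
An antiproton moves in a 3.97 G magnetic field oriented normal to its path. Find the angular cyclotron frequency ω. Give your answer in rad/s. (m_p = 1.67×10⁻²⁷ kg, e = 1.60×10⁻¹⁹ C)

ω = qB/m = (1×1.60×10^-19)(3.97×10^-4) / (1.67×10^-27) = 3.80×10^4 rad/s.

ω ≈ 3.80×10^4 rad/s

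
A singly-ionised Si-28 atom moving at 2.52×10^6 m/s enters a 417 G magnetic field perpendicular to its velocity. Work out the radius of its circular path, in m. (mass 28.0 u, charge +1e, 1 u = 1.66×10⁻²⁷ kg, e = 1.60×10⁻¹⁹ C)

The magnetic force provides the centripetal force: qvB = mv²/r, so r = mv/(qB).
r = (4.65×10^-26 kg)(2.52×10^6 m/s) / [(1×1.60×10^-19 C)(0.0417 T)] = 17.6 m.

r ≈ 17.6 m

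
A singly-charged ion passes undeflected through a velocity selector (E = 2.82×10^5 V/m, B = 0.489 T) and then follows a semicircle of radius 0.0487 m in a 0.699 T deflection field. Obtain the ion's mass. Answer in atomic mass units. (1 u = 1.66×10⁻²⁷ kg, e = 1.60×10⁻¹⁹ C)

m ≈ 5.69 u

v = E/B₁ = 5.77×10^5 m/s.
From r = mv/(qB₂), m = qB₂r/v = (1×1.60×10^-19)(0.699)(0.0487) / (5.77×10^5) = 9.44×10^-27 kg.
In atomic mass units: m = 9.44×10^-27 / 1.66×10^-27 = 5.69 u.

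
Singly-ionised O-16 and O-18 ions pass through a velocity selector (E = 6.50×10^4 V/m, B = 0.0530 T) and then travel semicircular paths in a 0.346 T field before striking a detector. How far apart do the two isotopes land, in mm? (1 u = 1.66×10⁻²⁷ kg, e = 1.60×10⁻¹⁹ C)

Δd ≈ 147 mm

Both emerge at v = E/B₁ = 1.23×10^6 m/s.
r = mv/(qB₂), so r₁ = 0.5884 m and r₂ = 0.6619 m, giving Δr = 0.0735 m.
After a semicircle each ion lands a diameter 2r from the entry slit, so the separation is 2Δr = 0.147 m.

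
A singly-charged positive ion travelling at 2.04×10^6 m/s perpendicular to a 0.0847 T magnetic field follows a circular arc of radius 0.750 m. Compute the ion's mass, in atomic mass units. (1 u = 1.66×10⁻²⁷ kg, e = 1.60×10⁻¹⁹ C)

m ≈ 3.00 u

qvB = mv²/r ⇒ m = qBr/v.
m = (1×1.60×10^-19)(0.0847)(0.750) / (2.04×10^6) = 4.98×10^-27 kg = 3.00 u.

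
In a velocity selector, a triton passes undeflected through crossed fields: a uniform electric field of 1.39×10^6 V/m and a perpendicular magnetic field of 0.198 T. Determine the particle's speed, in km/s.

v ≈ 7020 km/s

For zero net force, qE = qvB, so v = E/B.
v = (1.39×10^6) / (0.198) = 7.02×10^6 m/s.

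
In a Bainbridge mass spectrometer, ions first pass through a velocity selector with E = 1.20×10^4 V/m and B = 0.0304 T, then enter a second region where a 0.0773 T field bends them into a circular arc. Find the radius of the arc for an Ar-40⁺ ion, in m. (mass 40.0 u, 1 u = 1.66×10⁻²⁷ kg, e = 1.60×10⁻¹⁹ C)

The selector passes v = E/B = 1.20×10^4/0.0304 = 3.95×10^5 m/s.
In the deflection region, r = mv/(qB₂) = (6.64×10^-26)(3.95×10^5) / [(1×1.60×10^-19)(0.0773)] = 2.12 m.

r ≈ 2.12 m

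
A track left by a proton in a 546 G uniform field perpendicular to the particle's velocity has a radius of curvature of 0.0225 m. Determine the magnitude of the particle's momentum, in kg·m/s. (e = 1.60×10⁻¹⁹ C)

Since qvB = mv²/r, the momentum p = mv = qBr.
p = (1×1.60×10^-19)(0.0546)(0.0225) = 1.97×10^-22 kg·m/s.

p ≈ 1.97×10^-22 kg·m/s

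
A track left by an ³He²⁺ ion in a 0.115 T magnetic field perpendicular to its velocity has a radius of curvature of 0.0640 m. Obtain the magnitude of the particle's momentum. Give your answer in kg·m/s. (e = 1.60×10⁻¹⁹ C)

p ≈ 2.36×10^-21 kg·m/s

Since qvB = mv²/r, the momentum p = mv = qBr.
p = (2×1.60×10^-19)(0.115)(0.0640) = 2.36×10^-21 kg·m/s.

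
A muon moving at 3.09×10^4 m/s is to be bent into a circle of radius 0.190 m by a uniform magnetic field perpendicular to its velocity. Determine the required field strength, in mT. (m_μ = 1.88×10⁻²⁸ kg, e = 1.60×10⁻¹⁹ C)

B ≈ 0.191 mT

qvB = mv²/r gives B = mv/(qr).
B = (1.88×10^-28)(3.09×10^4) / [(1×1.60×10^-19)(0.190)] = 1.91×10^-4 T.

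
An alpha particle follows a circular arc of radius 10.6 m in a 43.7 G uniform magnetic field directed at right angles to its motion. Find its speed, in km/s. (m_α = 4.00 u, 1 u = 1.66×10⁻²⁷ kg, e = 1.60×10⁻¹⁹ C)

From qvB = mv²/r, v = qBr/m.
v = (2×1.60×10^-19)(4.37×10^-3)(10.6) / (6.64×10^-27) = 2.23×10^6 m/s.

v ≈ 2230 km/s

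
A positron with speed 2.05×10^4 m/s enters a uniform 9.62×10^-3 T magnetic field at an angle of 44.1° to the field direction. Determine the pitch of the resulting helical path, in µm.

The velocity component along B is v∥ = v cos44.1° = 1.47×10^4 m/s.
The cyclotron period T = 2πm/(qB) = 3.72×10^-9 s is set by m, q, B alone.
Pitch = v∥·T = (1.47×10^4)(3.72×10^-9) = 5.47×10^-5 m.

pitch ≈ 54.7 µm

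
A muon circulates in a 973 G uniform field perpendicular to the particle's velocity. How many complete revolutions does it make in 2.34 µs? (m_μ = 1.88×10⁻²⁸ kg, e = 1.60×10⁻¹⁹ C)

N = 30

T = 2πm/(qB) = 2π(1.88×10^-28) / [(1×1.60×10^-19)(0.0973)] = 7.5876×10^-8 s.
N = t/T = 2.34×10^-6 / 7.5876×10^-8 ≈ 30.84, so 30 complete revolutions.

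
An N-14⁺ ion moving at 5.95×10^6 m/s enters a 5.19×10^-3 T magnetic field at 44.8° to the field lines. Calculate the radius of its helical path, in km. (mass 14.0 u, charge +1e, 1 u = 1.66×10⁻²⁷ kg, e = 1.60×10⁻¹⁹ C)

Only the perpendicular component v⊥ = v sin44.8° = 4.19×10^6 m/s is bent by the field.
r = m v⊥ /(qB) = (2.32×10^-26)(4.19×10^6) / [(1×1.60×10^-19)(5.19×10^-3)] = 117 m.

r ≈ 0.117 km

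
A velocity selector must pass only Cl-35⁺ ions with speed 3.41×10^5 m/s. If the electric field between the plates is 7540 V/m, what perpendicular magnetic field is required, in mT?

B ≈ 22.1 mT

qE = qvB ⇒ B = E/v = (7540) / (3.41×10^5) = 0.0221 T.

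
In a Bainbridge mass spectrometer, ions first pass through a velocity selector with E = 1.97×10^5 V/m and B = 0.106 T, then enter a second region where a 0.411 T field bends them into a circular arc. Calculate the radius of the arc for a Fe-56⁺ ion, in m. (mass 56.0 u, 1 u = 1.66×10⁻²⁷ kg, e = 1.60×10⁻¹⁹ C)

r ≈ 2.63 m

The selector passes v = E/B = 1.97×10^5/0.106 = 1.86×10^6 m/s.
In the deflection region, r = mv/(qB₂) = (9.30×10^-26)(1.86×10^6) / [(1×1.60×10^-19)(0.411)] = 2.63 m.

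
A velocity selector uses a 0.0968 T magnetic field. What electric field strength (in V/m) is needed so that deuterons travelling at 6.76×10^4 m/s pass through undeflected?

qE = qvB ⇒ E = vB = (6.76×10^4)(0.0968) = 6540 V/m.

E ≈ 6540 V/m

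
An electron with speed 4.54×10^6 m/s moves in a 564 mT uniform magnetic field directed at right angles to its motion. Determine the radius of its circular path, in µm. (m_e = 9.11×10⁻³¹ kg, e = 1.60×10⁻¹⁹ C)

r ≈ 45.8 µm

The magnetic force provides the centripetal force: qvB = mv²/r, so r = mv/(qB).
r = (9.11×10^-31 kg)(4.54×10^6 m/s) / [(1×1.60×10^-19 C)(0.564 T)] = 4.58×10^-5 m.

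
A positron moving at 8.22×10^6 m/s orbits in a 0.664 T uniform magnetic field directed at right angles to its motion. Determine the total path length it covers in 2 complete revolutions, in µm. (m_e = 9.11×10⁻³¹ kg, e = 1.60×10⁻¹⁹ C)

r = mv/(qB) = 7.05×10^-5 m, so one revolution covers 2πr = 4.43×10^-4 m.
In 2 revolutions: L = 2·2πr = 8.86×10^-4 m.

L ≈ 886 µm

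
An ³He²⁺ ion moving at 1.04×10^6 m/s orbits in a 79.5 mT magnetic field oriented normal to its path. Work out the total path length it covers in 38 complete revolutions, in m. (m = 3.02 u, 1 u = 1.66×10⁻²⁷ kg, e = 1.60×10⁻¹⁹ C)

r = mv/(qB) = 0.205 m, so one revolution covers 2πr = 1.29 m.
In 38 revolutions: L = 38·2πr = 48.9 m.

L ≈ 48.9 m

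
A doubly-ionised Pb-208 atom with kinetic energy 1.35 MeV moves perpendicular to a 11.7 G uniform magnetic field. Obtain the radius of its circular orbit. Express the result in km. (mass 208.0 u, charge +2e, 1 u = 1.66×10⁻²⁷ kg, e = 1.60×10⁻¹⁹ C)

Convert the energy: K = 1.35 MeV = 2.16×10^-13 J.
v = √(2K/m) = √(2·2.16×10^-13/3.45×10^-25) = 1.12×10^6 m/s.
r = mv/(qB) = (3.45×10^-25)(1.12×10^6) / [(2×1.60×10^-19)(1.17×10^-3)] = 1030 m.

r ≈ 1.03 km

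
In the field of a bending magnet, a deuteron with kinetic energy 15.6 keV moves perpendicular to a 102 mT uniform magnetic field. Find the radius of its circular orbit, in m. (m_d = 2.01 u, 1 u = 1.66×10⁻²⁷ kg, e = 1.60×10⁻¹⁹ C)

Convert the energy: K = 15.6 keV = 2.50×10^-15 J.
v = √(2K/m) = √(2·2.50×10^-15/3.34×10^-27) = 1.22×10^6 m/s.
r = mv/(qB) = (3.34×10^-27)(1.22×10^6) / [(1×1.60×10^-19)(0.102)] = 0.250 m.

r ≈ 0.250 m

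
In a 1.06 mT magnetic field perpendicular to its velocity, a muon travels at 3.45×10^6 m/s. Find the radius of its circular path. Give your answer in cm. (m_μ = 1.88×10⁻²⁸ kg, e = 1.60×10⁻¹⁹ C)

The magnetic force provides the centripetal force: qvB = mv²/r, so r = mv/(qB).
r = (1.88×10^-28 kg)(3.45×10^6 m/s) / [(1×1.60×10^-19 C)(1.06×10^-3 T)] = 3.82 m.

r ≈ 382 cm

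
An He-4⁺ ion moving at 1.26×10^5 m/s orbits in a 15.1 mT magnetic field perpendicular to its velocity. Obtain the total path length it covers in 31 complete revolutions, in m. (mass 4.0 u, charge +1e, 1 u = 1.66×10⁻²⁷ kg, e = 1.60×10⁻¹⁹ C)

L ≈ 67.5 m

r = mv/(qB) = 0.346 m, so one revolution covers 2πr = 2.18 m.
In 31 revolutions: L = 31·2πr = 67.5 m.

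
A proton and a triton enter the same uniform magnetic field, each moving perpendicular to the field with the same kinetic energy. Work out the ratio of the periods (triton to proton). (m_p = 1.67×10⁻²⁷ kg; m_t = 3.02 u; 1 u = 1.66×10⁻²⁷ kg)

T = 2πm/(qB) is independent of speed, so T₂/T₁ = (m₂/q₂)/(m₁/q₁).
T_{triton}/T_{proton} = (5.01×10^-27/1e) / (1.67×10^-27/1e) = 3.00.

ratio ≈ 3.00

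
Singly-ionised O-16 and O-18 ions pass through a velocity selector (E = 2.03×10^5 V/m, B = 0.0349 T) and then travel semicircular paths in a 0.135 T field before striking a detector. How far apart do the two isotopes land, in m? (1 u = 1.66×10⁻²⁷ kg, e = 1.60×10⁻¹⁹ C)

Both emerge at v = E/B₁ = 5.82×10^6 m/s.
r = mv/(qB₂), so r₁ = 7.152 m and r₂ = 8.046 m, giving Δr = 0.894 m.
After a semicircle each ion lands a diameter 2r from the entry slit, so the separation is 2Δr = 1.79 m.

Δd ≈ 1.79 m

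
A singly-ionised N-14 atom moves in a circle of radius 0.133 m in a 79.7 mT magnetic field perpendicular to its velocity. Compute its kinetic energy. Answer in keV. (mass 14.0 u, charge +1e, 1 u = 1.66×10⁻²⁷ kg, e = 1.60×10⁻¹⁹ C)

v = qBr/m = (1×1.60×10^-19)(0.0797)(0.133) / (2.32×10^-26) = 7.30×10^4 m/s.
K = ½mv² = 0.5·(2.32×10^-26)·(7.30×10^4)² = 6.19×10^-17 J = 0.387 keV.

K ≈ 0.387 keV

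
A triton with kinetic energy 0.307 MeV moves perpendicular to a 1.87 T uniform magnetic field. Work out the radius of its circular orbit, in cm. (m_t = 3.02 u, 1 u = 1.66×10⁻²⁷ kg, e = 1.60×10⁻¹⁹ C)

r ≈ 7.42 cm

Convert the energy: K = 0.307 MeV = 4.91×10^-14 J.
v = √(2K/m) = √(2·4.91×10^-14/5.01×10^-27) = 4.43×10^6 m/s.
r = mv/(qB) = (5.01×10^-27)(4.43×10^6) / [(1×1.60×10^-19)(1.87)] = 0.0742 m.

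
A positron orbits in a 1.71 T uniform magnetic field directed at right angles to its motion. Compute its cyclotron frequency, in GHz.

f = qB/(2πm) = (1×1.60×10^-19)(1.71) / [2π(9.11×10^-31)] = 4.78×10^10 Hz.

f ≈ 47.8 GHz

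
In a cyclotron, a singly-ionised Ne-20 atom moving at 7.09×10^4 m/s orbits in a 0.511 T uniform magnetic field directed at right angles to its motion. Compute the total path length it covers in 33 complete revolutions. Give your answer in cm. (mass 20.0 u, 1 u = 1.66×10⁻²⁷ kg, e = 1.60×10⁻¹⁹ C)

r = mv/(qB) = 0.0288 m, so one revolution covers 2πr = 0.181 m.
In 33 revolutions: L = 33·2πr = 5.97 m.

L ≈ 597 cm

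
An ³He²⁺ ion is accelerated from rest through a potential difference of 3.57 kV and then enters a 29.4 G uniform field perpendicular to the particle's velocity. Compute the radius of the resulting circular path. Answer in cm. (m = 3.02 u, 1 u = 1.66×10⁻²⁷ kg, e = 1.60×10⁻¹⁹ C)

r ≈ 360 cm

The kinetic energy gained is K = qV = (2×1.60×10^-19)(3570) = 1.14×10^-15 J.
v = √(2K/m) = 6.75×10^5 m/s.
r = mv/(qB) = (5.01×10^-27)(6.75×10^5) / [(2×1.60×10^-19)(2.94×10^-3)] = 3.60 m.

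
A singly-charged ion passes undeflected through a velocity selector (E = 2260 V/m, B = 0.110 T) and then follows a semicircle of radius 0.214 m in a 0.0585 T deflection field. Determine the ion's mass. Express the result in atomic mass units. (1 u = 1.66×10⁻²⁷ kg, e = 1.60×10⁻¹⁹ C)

v = E/B₁ = 2.05×10^4 m/s.
From r = mv/(qB₂), m = qB₂r/v = (1×1.60×10^-19)(0.0585)(0.214) / (2.05×10^4) = 9.75×10^-26 kg.
In atomic mass units: m = 9.75×10^-26 / 1.66×10^-27 = 58.7 u.

m ≈ 58.7 u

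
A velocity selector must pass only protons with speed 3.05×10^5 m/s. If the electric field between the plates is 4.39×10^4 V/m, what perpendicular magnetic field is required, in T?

qE = qvB ⇒ B = E/v = (4.39×10^4) / (3.05×10^5) = 0.144 T.

B ≈ 0.144 T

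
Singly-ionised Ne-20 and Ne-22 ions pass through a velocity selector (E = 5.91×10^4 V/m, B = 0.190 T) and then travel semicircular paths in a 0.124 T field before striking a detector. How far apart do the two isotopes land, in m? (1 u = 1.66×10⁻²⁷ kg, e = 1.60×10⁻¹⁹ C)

Both emerge at v = E/B₁ = 3.11×10^5 m/s.
r = mv/(qB₂), so r₁ = 0.5205 m and r₂ = 0.5726 m, giving Δr = 0.0521 m.
After a semicircle each ion lands a diameter 2r from the entry slit, so the separation is 2Δr = 0.104 m.

Δd ≈ 0.104 m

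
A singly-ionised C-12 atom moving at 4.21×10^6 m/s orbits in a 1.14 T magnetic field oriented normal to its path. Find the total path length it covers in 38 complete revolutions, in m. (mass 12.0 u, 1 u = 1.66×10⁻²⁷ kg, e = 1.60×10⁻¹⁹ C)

L ≈ 110 m

r = mv/(qB) = 0.460 m, so one revolution covers 2πr = 2.89 m.
In 38 revolutions: L = 38·2πr = 110 m.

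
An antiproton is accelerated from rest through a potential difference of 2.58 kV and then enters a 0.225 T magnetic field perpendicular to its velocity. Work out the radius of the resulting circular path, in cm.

r ≈ 3.26 cm

The kinetic energy gained is K = qV = (1×1.60×10^-19)(2580) = 4.13×10^-16 J.
v = √(2K/m) = 7.03×10^5 m/s.
r = mv/(qB) = (1.67×10^-27)(7.03×10^5) / [(1×1.60×10^-19)(0.225)] = 0.0326 m.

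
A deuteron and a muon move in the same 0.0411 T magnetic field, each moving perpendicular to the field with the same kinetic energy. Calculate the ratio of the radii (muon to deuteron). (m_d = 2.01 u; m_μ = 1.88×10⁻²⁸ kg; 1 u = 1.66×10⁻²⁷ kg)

r = √(2mK)/(qB) ⇒ at equal K, r ∝ √m/q.
r_{muon}/r_{deuteron} = 0.237.

ratio ≈ 0.237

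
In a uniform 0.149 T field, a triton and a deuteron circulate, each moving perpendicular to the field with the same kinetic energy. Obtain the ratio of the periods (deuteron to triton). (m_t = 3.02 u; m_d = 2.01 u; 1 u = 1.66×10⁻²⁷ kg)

ratio ≈ 0.666

T = 2πm/(qB) is independent of speed, so T₂/T₁ = (m₂/q₂)/(m₁/q₁).
T_{deuteron}/T_{triton} = (3.34×10^-27/1e) / (5.01×10^-27/1e) = 0.666.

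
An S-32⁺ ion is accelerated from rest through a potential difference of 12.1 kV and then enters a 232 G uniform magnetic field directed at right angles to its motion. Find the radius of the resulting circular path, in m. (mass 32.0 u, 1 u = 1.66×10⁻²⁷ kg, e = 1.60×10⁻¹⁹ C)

r ≈ 3.86 m

The kinetic energy gained is K = qV = (1×1.60×10^-19)(1.21×10^4) = 1.94×10^-15 J.
v = √(2K/m) = 2.70×10^5 m/s.
r = mv/(qB) = (5.31×10^-26)(2.70×10^5) / [(1×1.60×10^-19)(0.0232)] = 3.86 m.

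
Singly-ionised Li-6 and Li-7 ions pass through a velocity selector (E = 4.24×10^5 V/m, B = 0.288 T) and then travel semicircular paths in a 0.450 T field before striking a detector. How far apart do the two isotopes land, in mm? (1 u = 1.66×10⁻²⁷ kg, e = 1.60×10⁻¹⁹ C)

Both emerge at v = E/B₁ = 1.47×10^6 m/s.
r = mv/(qB₂), so r₁ = 0.2037 m and r₂ = 0.2376 m, giving Δr = 0.0339 m.
After a semicircle each ion lands a diameter 2r from the entry slit, so the separation is 2Δr = 0.0679 m.

Δd ≈ 67.9 mm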